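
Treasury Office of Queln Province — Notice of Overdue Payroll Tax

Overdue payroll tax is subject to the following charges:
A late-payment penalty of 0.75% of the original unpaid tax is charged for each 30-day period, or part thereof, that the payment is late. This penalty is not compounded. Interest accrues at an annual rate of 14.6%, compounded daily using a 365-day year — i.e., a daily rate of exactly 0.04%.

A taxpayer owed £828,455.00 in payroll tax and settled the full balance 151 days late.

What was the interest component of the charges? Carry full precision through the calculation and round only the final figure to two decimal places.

£51,570.11

Interest: £828,455.00 × ((1 + 0.0004)^151 − 1) = £828,455.00 × 0.06224854… = £51,570.1121…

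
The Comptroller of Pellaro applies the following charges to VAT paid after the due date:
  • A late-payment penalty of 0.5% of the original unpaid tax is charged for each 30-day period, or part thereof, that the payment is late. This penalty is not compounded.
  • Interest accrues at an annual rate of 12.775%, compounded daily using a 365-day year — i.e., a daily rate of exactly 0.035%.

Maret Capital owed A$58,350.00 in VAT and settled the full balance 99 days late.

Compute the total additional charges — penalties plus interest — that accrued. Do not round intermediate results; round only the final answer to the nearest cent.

A$3,223.90

Penalty periods: ⌈99/30⌉ = 4; penalty = 4 × 0.5% × A$58,350.00 = A$1,167.00
Interest: A$58,350.00 × ((1 + 0.00035)^99 − 1) = A$58,350.00 × 0.03525103… = A$2,056.8976…
Penalties + interest = A$1,167.0000 + A$2,056.8976… = A$3,223.90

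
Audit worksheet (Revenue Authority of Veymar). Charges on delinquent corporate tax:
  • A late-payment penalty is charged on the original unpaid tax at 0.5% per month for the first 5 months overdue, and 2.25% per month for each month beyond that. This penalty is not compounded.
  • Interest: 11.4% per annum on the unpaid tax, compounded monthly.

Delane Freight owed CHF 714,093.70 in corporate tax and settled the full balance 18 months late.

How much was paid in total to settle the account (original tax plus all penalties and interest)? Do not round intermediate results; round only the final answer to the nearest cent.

Penalty, months 1–5: 5 × 0.5% × CHF 714,093.70 = CHF 17,852.34…
Penalty, months 6–18: 13 × 2.25% × CHF 714,093.70 = CHF 208,872.41…
Interest (11.4%/yr ÷ 12 = 0.95%/month): CHF 714,093.70 × ((1 + 0.0095)^18 − 1) = CHF 132,488.2812…
Total = CHF 714,093.70 + CHF 226,724.7498… + CHF 132,488.2812… = CHF 1,073,306.73

CHF 1,073,306.73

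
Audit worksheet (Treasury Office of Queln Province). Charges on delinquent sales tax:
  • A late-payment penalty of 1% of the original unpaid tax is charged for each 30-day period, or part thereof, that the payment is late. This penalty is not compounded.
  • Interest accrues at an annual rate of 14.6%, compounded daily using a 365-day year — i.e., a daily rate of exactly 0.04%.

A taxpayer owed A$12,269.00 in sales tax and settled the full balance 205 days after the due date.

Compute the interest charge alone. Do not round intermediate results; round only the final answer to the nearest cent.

A$1,048.24

Interest: A$12,269.00 × ((1 + 0.0004)^205 − 1) = A$12,269.00 × 0.08543801… = A$1,048.2390…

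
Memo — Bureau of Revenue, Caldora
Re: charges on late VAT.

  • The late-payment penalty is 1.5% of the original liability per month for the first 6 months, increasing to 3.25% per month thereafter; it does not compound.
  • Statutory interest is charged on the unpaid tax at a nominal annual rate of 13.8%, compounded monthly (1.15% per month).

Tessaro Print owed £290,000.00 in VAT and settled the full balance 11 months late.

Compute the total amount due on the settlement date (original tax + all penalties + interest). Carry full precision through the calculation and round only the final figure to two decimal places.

Penalty, months 1–6: 6 × 1.5% × £290,000.00 = £26,100.00
Penalty, months 7–11: 5 × 3.25% × £290,000.00 = £47,125.00
Interest: £290,000.00 × ((1 + 0.0115)^11 − 1) = £290,000.00 × 0.1340306… = £38,868.8624…
Total = £290,000.00 + £73,225.0000 + £38,868.8624… = £402,093.86

£402,093.86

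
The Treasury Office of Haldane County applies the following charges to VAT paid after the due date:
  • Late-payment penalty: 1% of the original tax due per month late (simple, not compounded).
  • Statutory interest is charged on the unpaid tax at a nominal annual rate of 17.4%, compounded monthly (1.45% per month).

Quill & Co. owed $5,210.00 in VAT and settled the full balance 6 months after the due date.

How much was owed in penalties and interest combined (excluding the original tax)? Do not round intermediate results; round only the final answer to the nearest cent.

$782.62

Late-payment penalty: 6 × 1% × $5,210.00 = $312.60
Interest: $5,210.00 × ((1 + 0.0145)^6 − 1) = $5,210.00 × 0.0902154… = $470.0222…
Penalties + interest = $312.6000 + $470.0222… = $782.62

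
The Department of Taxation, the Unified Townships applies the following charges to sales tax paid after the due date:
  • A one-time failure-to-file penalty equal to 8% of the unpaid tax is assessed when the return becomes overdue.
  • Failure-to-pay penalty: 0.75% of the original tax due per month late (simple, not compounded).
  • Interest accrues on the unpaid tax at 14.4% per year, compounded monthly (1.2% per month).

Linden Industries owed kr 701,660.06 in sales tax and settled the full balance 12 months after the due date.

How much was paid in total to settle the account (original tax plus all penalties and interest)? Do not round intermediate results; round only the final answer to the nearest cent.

Failure-to-file penalty: 8% × kr 701,660.06 = kr 56,132.80…
Failure-to-pay penalty = 0.75% × kr 701,660.06 × 12 mo = kr 63,149.41…
Interest: kr 701,660.06 × ((1 + 0.012)^12 − 1) = kr 701,660.06 × 0.1538946… = kr 107,981.7112…
Total = kr 701,660.06 + kr 119,282.2102 + kr 107,981.7112… = kr 928,923.98

kr 928,923.98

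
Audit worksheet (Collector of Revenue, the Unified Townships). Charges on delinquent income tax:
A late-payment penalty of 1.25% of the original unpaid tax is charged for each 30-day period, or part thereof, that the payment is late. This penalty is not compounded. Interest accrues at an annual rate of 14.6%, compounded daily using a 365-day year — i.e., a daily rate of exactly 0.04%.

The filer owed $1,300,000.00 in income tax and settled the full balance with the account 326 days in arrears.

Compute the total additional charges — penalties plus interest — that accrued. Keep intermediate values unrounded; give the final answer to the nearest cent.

Penalty periods: ⌈326/30⌉ = 11; penalty = 11 × 1.25% × $1,300,000.00 = $178,750.00
Interest: $1,300,000.00 × ((1 + 0.0004)^326 − 1) = $1,300,000.00 × 0.13925430… = $181,030.5921…
Penalties + interest = $178,750.0000 + $181,030.5921… = $359,780.59

$359,780.59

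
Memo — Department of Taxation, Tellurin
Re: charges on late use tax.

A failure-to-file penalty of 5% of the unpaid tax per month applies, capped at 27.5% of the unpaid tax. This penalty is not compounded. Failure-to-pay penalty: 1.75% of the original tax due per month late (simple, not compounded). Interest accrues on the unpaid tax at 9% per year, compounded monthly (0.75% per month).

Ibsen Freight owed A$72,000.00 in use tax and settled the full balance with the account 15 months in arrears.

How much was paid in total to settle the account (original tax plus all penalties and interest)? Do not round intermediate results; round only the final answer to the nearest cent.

A$119,239.39

Failure-to-file: 15 × 5% × A$72,000.00 = A$54,000.00, capped at 27.5% × A$72,000.00 = A$19,800.00
Failure-to-pay penalty = 1.75% × A$72,000.00 × 15 mo = A$18,900.00
Interest: A$72,000.00 × ((1 + 0.0075)^15 − 1) = A$72,000.00 × 0.1186026… = A$8,539.3868…
Total = A$72,000.00 + A$38,700.0000 + A$8,539.3868… = A$119,239.39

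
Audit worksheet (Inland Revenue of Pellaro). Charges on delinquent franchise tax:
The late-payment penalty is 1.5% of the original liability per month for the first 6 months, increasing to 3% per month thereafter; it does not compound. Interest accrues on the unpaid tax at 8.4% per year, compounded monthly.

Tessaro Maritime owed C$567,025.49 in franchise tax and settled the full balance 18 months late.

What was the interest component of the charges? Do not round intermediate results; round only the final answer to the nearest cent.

C$75,859.15

Interest (8.4%/yr ÷ 12 = 0.7%/month): C$567,025.49 × ((1 + 0.007)^18 − 1) = C$75,859.1543…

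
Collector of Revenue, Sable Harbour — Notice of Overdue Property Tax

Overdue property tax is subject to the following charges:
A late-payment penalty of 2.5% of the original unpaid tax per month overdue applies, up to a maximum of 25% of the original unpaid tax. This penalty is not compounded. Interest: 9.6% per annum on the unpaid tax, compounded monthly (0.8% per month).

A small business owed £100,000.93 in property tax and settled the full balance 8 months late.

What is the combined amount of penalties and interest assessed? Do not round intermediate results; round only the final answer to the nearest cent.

Penalty: 8 × 2.5% × £100,000.93 = £20,000.19… (below the 25% cap of £25,000.23…)
Interest: £100,000.93 × ((1 + 0.008)^8 − 1) = £100,000.93 × 0.0658210… = £6,582.1573…
Penalties + interest = £20,000.1860 + £6,582.1573… = £26,582.34

£26,582.34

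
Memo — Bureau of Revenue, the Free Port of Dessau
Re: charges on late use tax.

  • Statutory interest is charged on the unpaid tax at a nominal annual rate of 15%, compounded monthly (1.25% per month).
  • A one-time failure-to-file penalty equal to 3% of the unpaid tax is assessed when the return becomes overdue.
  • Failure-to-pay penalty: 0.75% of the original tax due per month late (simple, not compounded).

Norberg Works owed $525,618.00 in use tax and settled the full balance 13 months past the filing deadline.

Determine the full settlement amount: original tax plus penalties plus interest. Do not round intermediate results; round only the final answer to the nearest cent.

$684,756.18

Failure-to-file penalty: 3% × $525,618.00 = $15,768.54
Failure-to-pay penalty = 0.75% × $525,618.00 × 13 mo = $51,247.76…
Interest: $525,618.00 × ((1 + 0.0125)^13 − 1) = $525,618.00 × 0.1752639… = $92,121.8864…
Total = $525,618.00 + $67,016.2950 + $92,121.8864… = $684,756.18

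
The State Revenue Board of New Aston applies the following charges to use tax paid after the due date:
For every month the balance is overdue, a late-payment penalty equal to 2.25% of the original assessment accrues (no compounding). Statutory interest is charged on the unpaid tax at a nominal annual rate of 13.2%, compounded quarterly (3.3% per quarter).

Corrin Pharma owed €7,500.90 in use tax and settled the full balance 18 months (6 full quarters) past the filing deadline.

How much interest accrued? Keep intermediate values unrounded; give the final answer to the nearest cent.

€1,613.23

Interest: €7,500.90 × ((1 + 0.033)^6 − 1) = €7,500.90 × 0.2150718… = €1,613.2318…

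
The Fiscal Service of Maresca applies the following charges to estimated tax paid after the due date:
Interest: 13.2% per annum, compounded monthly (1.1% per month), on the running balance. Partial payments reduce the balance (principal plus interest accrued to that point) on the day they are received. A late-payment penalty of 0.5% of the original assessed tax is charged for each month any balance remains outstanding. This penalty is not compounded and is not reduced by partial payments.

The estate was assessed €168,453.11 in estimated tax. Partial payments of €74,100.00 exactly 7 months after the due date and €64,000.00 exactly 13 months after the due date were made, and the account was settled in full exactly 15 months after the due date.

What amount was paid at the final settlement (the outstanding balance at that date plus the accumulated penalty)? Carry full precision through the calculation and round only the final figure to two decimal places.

€64,834.32

Balance at month 7: €168,453.1100 × (1 + 0.011)^7 = €181,859.9731…
After €74,100.00 payment: €181,859.9731… − €74,100.00 = €107,759.9731…
Balance at month 13: €107,759.9731… × (1 + 0.011)^6 = €115,070.6080…
After €64,000.00 payment: €115,070.6080… − €64,000.00 = €51,070.6080…
Balance at month 15: €51,070.6080… × (1 + 0.011)^2 = €52,200.3409…
Penalty: 15 × 0.5% × €168,453.11 = €12,633.98…
Final settlement = outstanding balance + penalty = €52,200.3409… + €12,633.98… = €64,834.32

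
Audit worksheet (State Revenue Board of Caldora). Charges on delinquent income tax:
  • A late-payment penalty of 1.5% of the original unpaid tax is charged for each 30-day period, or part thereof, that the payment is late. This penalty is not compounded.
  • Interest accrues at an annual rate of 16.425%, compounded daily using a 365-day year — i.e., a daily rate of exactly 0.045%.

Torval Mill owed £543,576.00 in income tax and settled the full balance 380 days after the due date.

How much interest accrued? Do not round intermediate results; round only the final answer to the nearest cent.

Interest: £543,576.00 × ((1 + 0.00045)^380 − 1) = £543,576.00 × 0.18644511… = £101,347.0889…

£101,347.09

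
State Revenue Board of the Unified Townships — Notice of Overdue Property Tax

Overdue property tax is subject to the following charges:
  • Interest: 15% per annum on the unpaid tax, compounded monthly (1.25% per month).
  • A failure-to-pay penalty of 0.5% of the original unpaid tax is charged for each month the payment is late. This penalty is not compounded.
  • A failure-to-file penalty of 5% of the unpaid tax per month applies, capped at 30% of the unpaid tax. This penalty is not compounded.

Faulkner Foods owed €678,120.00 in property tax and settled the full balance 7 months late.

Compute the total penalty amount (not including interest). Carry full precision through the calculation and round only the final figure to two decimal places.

€227,170.20

Failure-to-file: 7 × 5% × €678,120.00 = €237,342.00, capped at 30% × €678,120.00 = €203,436.00
Failure-to-pay penalty = 0.5% × €678,120.00 × 7 mo = €23,734.20
Total penalty = €203,436.00 + €23,734.20 = €227,170.20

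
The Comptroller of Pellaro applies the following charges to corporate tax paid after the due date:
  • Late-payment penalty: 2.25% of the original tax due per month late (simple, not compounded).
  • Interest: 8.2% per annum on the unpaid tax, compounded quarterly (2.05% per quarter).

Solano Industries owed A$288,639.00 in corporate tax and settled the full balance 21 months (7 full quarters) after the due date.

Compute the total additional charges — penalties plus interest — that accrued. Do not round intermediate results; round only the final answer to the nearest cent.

Late-payment penalty = 2.25% × A$288,639.00 × 21 mo = A$136,381.93…
Interest: A$288,639.00 × ((1 + 0.0205)^7 − 1) = A$288,639.00 × 0.1526330… = A$44,055.8472…
Penalties + interest = A$136,381.9275 + A$44,055.8472… = A$180,437.77

A$180,437.77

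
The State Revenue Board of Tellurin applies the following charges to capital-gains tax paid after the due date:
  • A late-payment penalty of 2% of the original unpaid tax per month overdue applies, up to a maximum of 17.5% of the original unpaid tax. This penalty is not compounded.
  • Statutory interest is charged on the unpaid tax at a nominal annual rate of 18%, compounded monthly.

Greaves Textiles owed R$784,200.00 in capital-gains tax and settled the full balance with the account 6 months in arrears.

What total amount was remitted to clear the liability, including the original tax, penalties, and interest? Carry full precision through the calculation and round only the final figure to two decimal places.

R$951,582.21

Penalty: 6 × 2% × R$784,200.00 = R$94,104.00 (below the 17.5% cap of R$137,235.00)
Interest (18%/yr ÷ 12 = 1.5%/month): R$784,200.00 × ((1 + 0.015)^6 − 1) = R$73,278.2076…
Total = R$784,200.00 + R$94,104.0000 + R$73,278.2076… = R$951,582.21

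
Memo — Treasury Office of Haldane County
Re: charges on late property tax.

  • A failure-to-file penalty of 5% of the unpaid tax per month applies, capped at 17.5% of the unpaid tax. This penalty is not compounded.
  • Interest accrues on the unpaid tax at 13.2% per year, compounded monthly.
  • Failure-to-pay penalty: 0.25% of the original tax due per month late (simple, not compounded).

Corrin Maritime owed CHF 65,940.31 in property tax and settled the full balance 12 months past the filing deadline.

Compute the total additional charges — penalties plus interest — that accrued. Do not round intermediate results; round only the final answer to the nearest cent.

CHF 22,768.28

Failure-to-file: 12 × 5% × CHF 65,940.31 = CHF 39,564.19…, capped at 17.5% × CHF 65,940.31 = CHF 11,539.55…
Failure-to-pay penalty: 12 × 0.25% × CHF 65,940.31 = CHF 1,978.21…
Interest (13.2%/yr ÷ 12 = 1.1%/month): CHF 65,940.31 × ((1 + 0.011)^12 − 1) = CHF 9,250.5153…
Penalties + interest = CHF 13,517.7636… + CHF 9,250.5153… = CHF 22,768.28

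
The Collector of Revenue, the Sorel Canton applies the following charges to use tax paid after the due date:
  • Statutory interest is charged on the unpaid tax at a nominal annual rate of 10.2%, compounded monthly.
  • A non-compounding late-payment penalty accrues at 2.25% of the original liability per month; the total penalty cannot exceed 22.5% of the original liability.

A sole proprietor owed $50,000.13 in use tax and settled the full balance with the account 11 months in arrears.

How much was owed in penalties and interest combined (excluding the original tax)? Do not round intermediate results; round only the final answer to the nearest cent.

$16,128.88

Penalty (uncapped): 11 × 2.25% × $50,000.13 = $12,375.03…; cap = 22.5% × $50,000.13 = $11,250.03… → penalty = $11,250.03…
Interest (10.2%/yr ÷ 12 = 0.85%/month): $50,000.13 × ((1 + 0.0085)^11 − 1) = $4,878.8539…
Penalties + interest = $11,250.0293… + $4,878.8539… = $16,128.88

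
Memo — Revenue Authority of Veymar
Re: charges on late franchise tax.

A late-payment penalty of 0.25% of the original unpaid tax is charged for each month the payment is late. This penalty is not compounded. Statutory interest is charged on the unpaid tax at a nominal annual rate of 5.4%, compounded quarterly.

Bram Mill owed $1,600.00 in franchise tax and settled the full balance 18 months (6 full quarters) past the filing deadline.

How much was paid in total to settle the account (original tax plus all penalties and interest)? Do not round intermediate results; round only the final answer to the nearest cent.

Late-payment penalty: 18 × 0.25% × $1,600.00 = $72.00
Interest (5.4%/yr ÷ 4 = 1.35%/quarter): $1,600.00 × ((1 + 0.0135)^6 − 1) = $134.0535…
Total = $1,600.00 + $72.0000 + $134.0535… = $1,806.05

$1,806.05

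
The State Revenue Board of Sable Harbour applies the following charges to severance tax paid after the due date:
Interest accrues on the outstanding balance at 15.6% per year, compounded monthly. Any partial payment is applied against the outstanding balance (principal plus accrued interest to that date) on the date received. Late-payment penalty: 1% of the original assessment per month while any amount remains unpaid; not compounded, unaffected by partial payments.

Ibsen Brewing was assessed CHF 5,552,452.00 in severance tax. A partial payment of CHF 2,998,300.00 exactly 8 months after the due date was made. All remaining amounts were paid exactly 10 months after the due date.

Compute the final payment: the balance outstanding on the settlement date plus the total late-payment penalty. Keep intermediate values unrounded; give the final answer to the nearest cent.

CHF 3,796,477.52

Monthly rate = 15.6% ÷ 12 = 1.3%
Balance at month 8: CHF 5,552,452.0000 × (1 + 0.013)^8 = CHF 6,156,875.5572…
After CHF 2,998,300.00 payment: CHF 6,156,875.5572… − CHF 2,998,300.00 = CHF 3,158,575.5572…
Balance at month 10: CHF 3,158,575.5572… × (1 + 0.013)^2 = CHF 3,241,232.3209…
Penalty: 10 × 1% × CHF 5,552,452.00 = CHF 555,245.20
Final settlement = outstanding balance + penalty = CHF 3,241,232.3209… + CHF 555,245.20 = CHF 3,796,477.52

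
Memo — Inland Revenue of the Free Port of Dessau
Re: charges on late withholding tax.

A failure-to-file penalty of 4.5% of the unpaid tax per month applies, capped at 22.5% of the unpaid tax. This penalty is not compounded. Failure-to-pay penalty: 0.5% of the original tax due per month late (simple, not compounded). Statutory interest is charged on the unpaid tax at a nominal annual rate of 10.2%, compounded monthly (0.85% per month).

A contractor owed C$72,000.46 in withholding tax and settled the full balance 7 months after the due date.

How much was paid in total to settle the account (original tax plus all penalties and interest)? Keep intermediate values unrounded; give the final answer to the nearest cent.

C$95,115.41

Failure-to-file: 7 × 4.5% × C$72,000.46 = C$22,680.14…, capped at 22.5% × C$72,000.46 = C$16,200.10…
Failure-to-pay penalty = 0.5% × C$72,000.46 × 7 mo = C$2,520.02…
Interest: C$72,000.46 × ((1 + 0.0085)^7 − 1) = C$72,000.46 × 0.0610389… = C$4,394.8309…
Total = C$72,000.46 + C$18,720.1196 + C$4,394.8309… = C$95,115.41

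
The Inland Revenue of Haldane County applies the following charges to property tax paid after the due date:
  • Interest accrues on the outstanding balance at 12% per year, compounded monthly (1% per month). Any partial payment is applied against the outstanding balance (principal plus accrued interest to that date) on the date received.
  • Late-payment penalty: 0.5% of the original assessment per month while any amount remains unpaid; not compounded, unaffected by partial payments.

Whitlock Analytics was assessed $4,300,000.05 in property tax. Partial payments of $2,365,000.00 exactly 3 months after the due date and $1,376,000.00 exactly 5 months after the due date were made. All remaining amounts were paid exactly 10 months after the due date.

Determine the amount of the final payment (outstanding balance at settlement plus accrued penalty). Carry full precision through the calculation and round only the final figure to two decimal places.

Balance at month 3: $4,300,000.0500 × (1 + 0.01)^3 = $4,430,294.3515…
After $2,365,000.00 payment: $4,430,294.3515… − $2,365,000.00 = $2,065,294.3515…
Balance at month 5: $2,065,294.3515… × (1 + 0.01)^2 = $2,106,806.7680…
After $1,376,000.00 payment: $2,106,806.7680… − $1,376,000.00 = $730,806.7680…
Balance at month 10: $730,806.7680… × (1 + 0.01)^5 = $768,085.2578…
Penalty: 10 × 0.5% × $4,300,000.05 = $215,000.00…
Final settlement = outstanding balance + penalty = $768,085.2578… + $215,000.00… = $983,085.26

$983,085.26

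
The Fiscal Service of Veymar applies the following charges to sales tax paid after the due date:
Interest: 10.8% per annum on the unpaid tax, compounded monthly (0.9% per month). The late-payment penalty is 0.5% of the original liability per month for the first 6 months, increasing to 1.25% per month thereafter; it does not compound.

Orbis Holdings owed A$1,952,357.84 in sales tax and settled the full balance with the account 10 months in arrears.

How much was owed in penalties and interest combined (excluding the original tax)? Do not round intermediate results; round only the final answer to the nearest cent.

Penalty, months 1–6: 6 × 0.5% × A$1,952,357.84 = A$58,570.74…
Penalty, months 7–10: 4 × 1.25% × A$1,952,357.84 = A$97,617.89…
Interest: A$1,952,357.84 × ((1 + 0.009)^10 − 1) = A$1,952,357.84 × 0.0937339… = A$183,002.0614…
Penalties + interest = A$156,188.6272 + A$183,002.0614… = A$339,190.69

A$339,190.69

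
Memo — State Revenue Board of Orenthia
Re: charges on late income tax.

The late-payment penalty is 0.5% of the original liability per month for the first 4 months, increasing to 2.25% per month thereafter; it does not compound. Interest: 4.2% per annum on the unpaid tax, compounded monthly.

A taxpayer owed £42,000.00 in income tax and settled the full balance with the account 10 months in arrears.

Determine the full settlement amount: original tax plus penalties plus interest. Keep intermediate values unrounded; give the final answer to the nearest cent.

Penalty, months 1–4: 4 × 0.5% × £42,000.00 = £840.00
Penalty, months 5–10: 6 × 2.25% × £42,000.00 = £5,670.00
Interest (4.2%/yr ÷ 12 = 0.35%/month): £42,000.00 × ((1 + 0.0035)^10 − 1) = £1,493.3699…
Total = £42,000.00 + £6,510.0000 + £1,493.3699… = £50,003.37

£50,003.37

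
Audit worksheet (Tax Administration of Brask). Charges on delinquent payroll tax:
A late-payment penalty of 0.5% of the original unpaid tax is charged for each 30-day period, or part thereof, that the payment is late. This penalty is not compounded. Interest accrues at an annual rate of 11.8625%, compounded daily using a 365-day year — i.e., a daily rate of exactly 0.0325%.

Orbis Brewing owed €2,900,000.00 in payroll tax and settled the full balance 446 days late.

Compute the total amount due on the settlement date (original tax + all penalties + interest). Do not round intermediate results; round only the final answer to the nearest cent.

€3,569,768.19

Penalty periods: ⌈446/30⌉ = 15; penalty = 15 × 0.5% × €2,900,000.00 = €217,500.00
Interest: €2,900,000.00 × ((1 + 0.000325)^446 − 1) = €2,900,000.00 × 0.15595455… = €452,268.1878…
Total = €2,900,000.00 + €217,500.0000 + €452,268.1878… = €3,569,768.19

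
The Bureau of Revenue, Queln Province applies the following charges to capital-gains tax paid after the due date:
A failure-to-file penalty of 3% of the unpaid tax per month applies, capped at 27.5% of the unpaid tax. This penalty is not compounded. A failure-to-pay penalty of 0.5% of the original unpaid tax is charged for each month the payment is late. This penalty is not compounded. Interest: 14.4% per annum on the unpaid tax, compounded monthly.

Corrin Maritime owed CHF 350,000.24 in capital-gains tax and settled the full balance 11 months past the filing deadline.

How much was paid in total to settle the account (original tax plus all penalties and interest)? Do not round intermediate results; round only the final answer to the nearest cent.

Failure-to-file: 11 × 3% × CHF 350,000.24 = CHF 115,500.08…, capped at 27.5% × CHF 350,000.24 = CHF 96,250.07…
Failure-to-pay penalty = 0.5% × CHF 350,000.24 × 11 mo = CHF 19,250.01…
Interest (14.4%/yr ÷ 12 = 1.2%/month): CHF 350,000.24 × ((1 + 0.012)^11 − 1) = CHF 49,074.2614…
Total = CHF 350,000.24 + CHF 115,500.0792 + CHF 49,074.2614… = CHF 514,574.58

CHF 514,574.58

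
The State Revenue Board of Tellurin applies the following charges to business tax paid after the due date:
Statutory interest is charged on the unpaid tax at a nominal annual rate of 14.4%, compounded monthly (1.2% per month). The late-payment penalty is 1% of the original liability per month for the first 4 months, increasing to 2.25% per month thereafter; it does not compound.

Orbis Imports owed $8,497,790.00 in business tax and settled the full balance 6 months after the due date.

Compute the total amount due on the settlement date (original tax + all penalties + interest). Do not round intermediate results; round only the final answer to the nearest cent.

Penalty, months 1–4: 4 × 1% × $8,497,790.00 = $339,911.60
Penalty, months 5–6: 2 × 2.25% × $8,497,790.00 = $382,400.55
Interest: $8,497,790.00 × ((1 + 0.012)^6 − 1) = $8,497,790.00 × 0.0741949… = $630,492.4459…
Total = $8,497,790.00 + $722,312.1500 + $630,492.4459… = $9,850,594.60

$9,850,594.60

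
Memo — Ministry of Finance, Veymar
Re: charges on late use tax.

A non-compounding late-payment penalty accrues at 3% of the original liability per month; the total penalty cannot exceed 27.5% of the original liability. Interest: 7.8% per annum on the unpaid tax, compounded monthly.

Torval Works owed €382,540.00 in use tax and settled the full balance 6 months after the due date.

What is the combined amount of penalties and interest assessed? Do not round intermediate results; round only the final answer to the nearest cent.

€84,020.81

Penalty: 6 × 3% × €382,540.00 = €68,857.20 (below the 27.5% cap of €105,198.50)
Interest (7.8%/yr ÷ 12 = 0.65%/month): €382,540.00 × ((1 + 0.0065)^6 − 1) = €15,163.6061…
Penalties + interest = €68,857.2000 + €15,163.6061… = €84,020.81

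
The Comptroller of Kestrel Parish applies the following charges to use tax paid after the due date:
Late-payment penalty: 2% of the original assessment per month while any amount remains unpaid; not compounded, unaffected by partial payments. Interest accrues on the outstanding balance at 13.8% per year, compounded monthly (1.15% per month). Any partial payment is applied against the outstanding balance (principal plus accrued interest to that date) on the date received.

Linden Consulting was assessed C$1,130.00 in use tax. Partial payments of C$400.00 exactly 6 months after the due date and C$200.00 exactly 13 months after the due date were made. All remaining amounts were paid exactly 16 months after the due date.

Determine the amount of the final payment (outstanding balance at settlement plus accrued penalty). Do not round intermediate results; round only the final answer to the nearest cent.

C$1,063.02

Balance at month 6: C$1,130.0000 × (1 + 0.0115)^6 = C$1,210.2463…
After C$400.00 payment: C$1,210.2463… − C$400.00 = C$810.2463…
Balance at month 13: C$810.2463… × (1 + 0.0115)^7 = C$877.7650…
After C$200.00 payment: C$877.7650… − C$200.00 = C$677.7650…
Balance at month 16: C$677.7650… × (1 + 0.0115)^3 = C$701.4178…
Penalty: 16 × 2% × C$1,130.00 = C$361.60
Final settlement = outstanding balance + penalty = C$701.4178… + C$361.60 = C$1,063.02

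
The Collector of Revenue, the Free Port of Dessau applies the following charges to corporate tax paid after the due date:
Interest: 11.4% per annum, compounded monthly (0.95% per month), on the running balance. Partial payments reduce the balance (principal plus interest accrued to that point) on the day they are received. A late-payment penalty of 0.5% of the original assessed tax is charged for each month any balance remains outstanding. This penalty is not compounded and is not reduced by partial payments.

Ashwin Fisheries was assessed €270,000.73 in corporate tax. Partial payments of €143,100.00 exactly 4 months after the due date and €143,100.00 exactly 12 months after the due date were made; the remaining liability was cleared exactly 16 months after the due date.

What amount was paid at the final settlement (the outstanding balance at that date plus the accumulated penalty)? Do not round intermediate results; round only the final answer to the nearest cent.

Balance at month 4: €270,000.7300 × (1 + 0.0095)^4 = €280,407.8913…
After €143,100.00 payment: €280,407.8913… − €143,100.00 = €137,307.8913…
Balance at month 12: €137,307.8913… × (1 + 0.0095)^8 = €148,096.9395…
After €143,100.00 payment: €148,096.9395… − €143,100.00 = €4,996.9395…
Balance at month 16: €4,996.9395… × (1 + 0.0095)^4 = €5,189.5463…
Penalty: 16 × 0.5% × €270,000.73 = €21,600.06…
Final settlement = outstanding balance + penalty = €5,189.5463… + €21,600.06… = €26,789.60

€26,789.60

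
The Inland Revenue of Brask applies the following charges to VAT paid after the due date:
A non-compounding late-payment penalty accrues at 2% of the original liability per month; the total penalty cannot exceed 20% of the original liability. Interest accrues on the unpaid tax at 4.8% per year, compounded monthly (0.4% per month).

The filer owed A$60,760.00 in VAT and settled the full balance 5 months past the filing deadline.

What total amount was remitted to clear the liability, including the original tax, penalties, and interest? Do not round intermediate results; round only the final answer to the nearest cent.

Penalty: 5 × 2% × A$60,760.00 = A$6,076.00 (below the 20% cap of A$12,152.00)
Interest: A$60,760.00 × ((1 + 0.004)^5 − 1) = A$60,760.00 × 0.0201606… = A$1,224.9606…
Total = A$60,760.00 + A$6,076.0000 + A$1,224.9606… = A$68,060.96

A$68,060.96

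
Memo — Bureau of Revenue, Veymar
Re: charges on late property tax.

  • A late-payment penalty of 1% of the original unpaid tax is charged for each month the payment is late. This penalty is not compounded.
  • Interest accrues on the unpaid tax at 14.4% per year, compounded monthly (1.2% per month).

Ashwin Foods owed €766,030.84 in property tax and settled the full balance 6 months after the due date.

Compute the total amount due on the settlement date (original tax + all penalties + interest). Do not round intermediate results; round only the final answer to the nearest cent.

Late-payment penalty: 6 × 1% × €766,030.84 = €45,961.85…
Interest: €766,030.84 × ((1 + 0.012)^6 − 1) = €766,030.84 × 0.0741949… = €56,835.5605…
Total = €766,030.84 + €45,961.8504 + €56,835.5605… = €868,828.25

€868,828.25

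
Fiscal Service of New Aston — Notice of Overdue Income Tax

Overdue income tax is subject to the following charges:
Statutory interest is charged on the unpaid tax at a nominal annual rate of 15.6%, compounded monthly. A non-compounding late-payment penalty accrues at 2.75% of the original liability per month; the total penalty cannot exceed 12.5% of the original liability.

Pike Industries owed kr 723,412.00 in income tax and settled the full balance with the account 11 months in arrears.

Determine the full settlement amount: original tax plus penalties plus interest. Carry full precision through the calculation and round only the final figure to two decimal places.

Penalty (uncapped): 11 × 2.75% × kr 723,412.00 = kr 218,832.13; cap = 12.5% × kr 723,412.00 = kr 90,426.50 → penalty = kr 90,426.50
Interest (15.6%/yr ÷ 12 = 1.3%/month): kr 723,412.00 × ((1 + 0.013)^11 − 1) = kr 110,441.2150…
Total = kr 723,412.00 + kr 90,426.5000 + kr 110,441.2150… = kr 924,279.71

kr 924,279.71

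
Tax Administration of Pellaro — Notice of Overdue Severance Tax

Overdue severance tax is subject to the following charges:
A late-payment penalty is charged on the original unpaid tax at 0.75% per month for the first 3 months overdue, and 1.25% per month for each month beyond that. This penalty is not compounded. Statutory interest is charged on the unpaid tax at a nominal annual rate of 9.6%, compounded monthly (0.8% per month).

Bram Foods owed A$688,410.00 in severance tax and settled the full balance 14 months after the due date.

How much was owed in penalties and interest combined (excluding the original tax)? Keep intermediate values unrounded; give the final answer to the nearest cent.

Penalty, months 1–3: 3 × 0.75% × A$688,410.00 = A$15,489.23…
Penalty, months 4–14: 11 × 1.25% × A$688,410.00 = A$94,656.38…
Interest: A$688,410.00 × ((1 + 0.008)^14 − 1) = A$688,410.00 × 0.1180145… = A$81,242.3857…
Penalties + interest = A$110,145.6000 + A$81,242.3857… = A$191,387.99

A$191,387.99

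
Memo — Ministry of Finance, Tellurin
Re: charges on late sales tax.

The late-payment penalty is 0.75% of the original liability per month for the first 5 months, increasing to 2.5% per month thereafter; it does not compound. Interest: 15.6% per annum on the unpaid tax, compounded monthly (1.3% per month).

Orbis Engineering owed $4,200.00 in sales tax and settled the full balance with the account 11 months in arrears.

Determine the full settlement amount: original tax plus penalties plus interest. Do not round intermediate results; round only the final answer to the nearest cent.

Penalty, months 1–5: 5 × 0.75% × $4,200.00 = $157.50
Penalty, months 6–11: 6 × 2.5% × $4,200.00 = $630.00
Interest: $4,200.00 × ((1 + 0.013)^11 − 1) = $4,200.00 × 0.1526671… = $641.2018…
Total = $4,200.00 + $787.5000 + $641.2018… = $5,628.70

$5,628.70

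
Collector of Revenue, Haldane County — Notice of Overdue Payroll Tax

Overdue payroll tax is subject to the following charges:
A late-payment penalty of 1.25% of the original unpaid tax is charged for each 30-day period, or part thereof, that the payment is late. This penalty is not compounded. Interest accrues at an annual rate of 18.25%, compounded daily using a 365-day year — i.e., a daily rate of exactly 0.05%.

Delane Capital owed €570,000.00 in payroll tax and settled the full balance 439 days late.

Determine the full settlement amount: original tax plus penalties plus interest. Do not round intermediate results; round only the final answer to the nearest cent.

€816,744.75

Penalty periods: ⌈439/30⌉ = 15; penalty = 15 × 1.25% × €570,000.00 = €106,875.00
Interest: €570,000.00 × ((1 + 0.0005)^439 − 1) = €570,000.00 × 0.24538553… = €139,869.7511…
Total = €570,000.00 + €106,875.0000 + €139,869.7511… = €816,744.75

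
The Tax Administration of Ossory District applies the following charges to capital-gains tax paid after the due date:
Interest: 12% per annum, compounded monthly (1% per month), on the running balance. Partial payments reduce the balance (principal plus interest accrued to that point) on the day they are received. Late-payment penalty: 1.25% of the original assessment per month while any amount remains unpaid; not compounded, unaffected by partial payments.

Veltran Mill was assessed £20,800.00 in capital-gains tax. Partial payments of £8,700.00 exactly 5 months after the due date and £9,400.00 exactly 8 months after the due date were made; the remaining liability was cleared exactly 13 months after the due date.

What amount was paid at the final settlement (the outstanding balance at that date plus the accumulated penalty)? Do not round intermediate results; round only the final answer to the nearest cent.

Balance at month 5: £20,800.0000 × (1 + 0.01)^5 = £21,861.0090…
After £8,700.00 payment: £21,861.0090… − £8,700.00 = £13,161.0090…
Balance at month 8: £13,161.0090… × (1 + 0.01)^3 = £13,559.8008…
After £9,400.00 payment: £13,559.8008… − £9,400.00 = £4,159.8008…
Balance at month 13: £4,159.8008… × (1 + 0.01)^5 = £4,371.9924…
Penalty: 13 × 1.25% × £20,800.00 = £3,380.00
Final settlement = outstanding balance + penalty = £4,371.9924… + £3,380.00 = £7,751.99

£7,751.99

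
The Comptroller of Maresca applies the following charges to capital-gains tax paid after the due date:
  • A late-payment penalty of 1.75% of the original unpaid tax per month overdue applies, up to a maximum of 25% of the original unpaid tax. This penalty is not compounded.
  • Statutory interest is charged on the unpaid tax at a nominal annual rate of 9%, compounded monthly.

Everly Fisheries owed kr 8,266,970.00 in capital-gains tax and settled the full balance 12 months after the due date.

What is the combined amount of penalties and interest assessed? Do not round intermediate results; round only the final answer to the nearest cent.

Penalty: 12 × 1.75% × kr 8,266,970.00 = kr 1,736,063.70 (below the 25% cap of kr 2,066,742.50)
Interest (9%/yr ÷ 12 = 0.75%/month): kr 8,266,970.00 × ((1 + 0.0075)^12 − 1) = kr 775,498.8088…
Penalties + interest = kr 1,736,063.7000 + kr 775,498.8088… = kr 2,511,562.51

kr 2,511,562.51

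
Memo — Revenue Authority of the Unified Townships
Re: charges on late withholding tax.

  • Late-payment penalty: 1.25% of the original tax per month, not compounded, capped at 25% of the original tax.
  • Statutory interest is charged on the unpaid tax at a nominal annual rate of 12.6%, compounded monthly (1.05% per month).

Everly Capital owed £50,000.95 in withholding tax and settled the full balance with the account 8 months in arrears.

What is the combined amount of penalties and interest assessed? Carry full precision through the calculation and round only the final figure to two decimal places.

Penalty: 8 × 1.25% × £50,000.95 = £5,000.10… (below the 25% cap of £12,500.24…)
Interest: £50,000.95 × ((1 + 0.0105)^8 − 1) = £50,000.95 × 0.0871527… = £4,357.7170…
Penalties + interest = £5,000.0950 + £4,357.7170… = £9,357.81

£9,357.81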